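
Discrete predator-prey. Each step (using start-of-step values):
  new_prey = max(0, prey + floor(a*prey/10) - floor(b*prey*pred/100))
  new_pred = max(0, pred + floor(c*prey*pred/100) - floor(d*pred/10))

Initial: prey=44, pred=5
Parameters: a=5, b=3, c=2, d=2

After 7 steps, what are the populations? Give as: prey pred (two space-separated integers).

Answer: 0 80

Derivation:
Step 1: prey: 44+22-6=60; pred: 5+4-1=8
Step 2: prey: 60+30-14=76; pred: 8+9-1=16
Step 3: prey: 76+38-36=78; pred: 16+24-3=37
Step 4: prey: 78+39-86=31; pred: 37+57-7=87
Step 5: prey: 31+15-80=0; pred: 87+53-17=123
Step 6: prey: 0+0-0=0; pred: 123+0-24=99
Step 7: prey: 0+0-0=0; pred: 99+0-19=80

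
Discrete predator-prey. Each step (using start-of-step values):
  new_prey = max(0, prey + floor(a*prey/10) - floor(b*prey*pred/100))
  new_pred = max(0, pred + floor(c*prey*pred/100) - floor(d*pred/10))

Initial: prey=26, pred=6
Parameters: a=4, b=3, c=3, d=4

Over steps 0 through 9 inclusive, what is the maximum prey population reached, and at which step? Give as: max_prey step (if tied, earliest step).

Answer: 38 3

Derivation:
Step 1: prey: 26+10-4=32; pred: 6+4-2=8
Step 2: prey: 32+12-7=37; pred: 8+7-3=12
Step 3: prey: 37+14-13=38; pred: 12+13-4=21
Step 4: prey: 38+15-23=30; pred: 21+23-8=36
Step 5: prey: 30+12-32=10; pred: 36+32-14=54
Step 6: prey: 10+4-16=0; pred: 54+16-21=49
Step 7: prey: 0+0-0=0; pred: 49+0-19=30
Step 8: prey: 0+0-0=0; pred: 30+0-12=18
Step 9: prey: 0+0-0=0; pred: 18+0-7=11
Max prey = 38 at step 3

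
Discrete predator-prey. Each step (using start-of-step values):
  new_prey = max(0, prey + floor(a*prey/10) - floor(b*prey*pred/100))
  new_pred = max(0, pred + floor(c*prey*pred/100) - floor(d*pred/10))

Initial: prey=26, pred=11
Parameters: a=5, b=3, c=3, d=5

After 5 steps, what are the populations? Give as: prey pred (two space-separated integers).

Step 1: prey: 26+13-8=31; pred: 11+8-5=14
Step 2: prey: 31+15-13=33; pred: 14+13-7=20
Step 3: prey: 33+16-19=30; pred: 20+19-10=29
Step 4: prey: 30+15-26=19; pred: 29+26-14=41
Step 5: prey: 19+9-23=5; pred: 41+23-20=44

Answer: 5 44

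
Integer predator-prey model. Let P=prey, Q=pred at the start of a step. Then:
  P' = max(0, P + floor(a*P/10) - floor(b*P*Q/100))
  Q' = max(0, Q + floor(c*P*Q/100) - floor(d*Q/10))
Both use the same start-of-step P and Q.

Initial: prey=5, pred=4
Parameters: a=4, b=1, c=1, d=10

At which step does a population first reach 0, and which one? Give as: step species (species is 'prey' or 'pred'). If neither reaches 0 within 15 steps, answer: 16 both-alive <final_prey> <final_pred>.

Step 1: prey: 5+2-0=7; pred: 4+0-4=0
First extinction: pred at step 1

Answer: 1 pred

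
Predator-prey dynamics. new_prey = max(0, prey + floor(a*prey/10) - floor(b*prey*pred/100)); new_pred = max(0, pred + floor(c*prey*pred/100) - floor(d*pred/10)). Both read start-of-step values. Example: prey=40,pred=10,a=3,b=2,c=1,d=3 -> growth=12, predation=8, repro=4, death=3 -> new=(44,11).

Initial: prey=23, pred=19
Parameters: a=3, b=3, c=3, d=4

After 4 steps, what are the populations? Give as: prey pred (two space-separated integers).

Step 1: prey: 23+6-13=16; pred: 19+13-7=25
Step 2: prey: 16+4-12=8; pred: 25+12-10=27
Step 3: prey: 8+2-6=4; pred: 27+6-10=23
Step 4: prey: 4+1-2=3; pred: 23+2-9=16

Answer: 3 16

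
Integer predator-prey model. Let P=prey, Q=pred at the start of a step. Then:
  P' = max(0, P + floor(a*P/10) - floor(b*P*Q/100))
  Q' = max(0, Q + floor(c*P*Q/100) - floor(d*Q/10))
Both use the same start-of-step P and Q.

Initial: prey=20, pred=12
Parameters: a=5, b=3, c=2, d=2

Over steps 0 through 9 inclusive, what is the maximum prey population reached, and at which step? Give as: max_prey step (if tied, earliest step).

Answer: 25 2

Derivation:
Step 1: prey: 20+10-7=23; pred: 12+4-2=14
Step 2: prey: 23+11-9=25; pred: 14+6-2=18
Step 3: prey: 25+12-13=24; pred: 18+9-3=24
Step 4: prey: 24+12-17=19; pred: 24+11-4=31
Step 5: prey: 19+9-17=11; pred: 31+11-6=36
Step 6: prey: 11+5-11=5; pred: 36+7-7=36
Step 7: prey: 5+2-5=2; pred: 36+3-7=32
Step 8: prey: 2+1-1=2; pred: 32+1-6=27
Step 9: prey: 2+1-1=2; pred: 27+1-5=23
Max prey = 25 at step 2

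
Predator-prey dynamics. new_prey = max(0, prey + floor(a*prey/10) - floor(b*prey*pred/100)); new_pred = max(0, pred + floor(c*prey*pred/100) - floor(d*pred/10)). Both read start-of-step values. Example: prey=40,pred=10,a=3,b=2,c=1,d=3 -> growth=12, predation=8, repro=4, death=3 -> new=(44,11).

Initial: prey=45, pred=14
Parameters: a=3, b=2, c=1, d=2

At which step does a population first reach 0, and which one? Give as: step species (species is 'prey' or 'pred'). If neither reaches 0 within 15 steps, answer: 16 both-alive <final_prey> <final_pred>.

Step 1: prey: 45+13-12=46; pred: 14+6-2=18
Step 2: prey: 46+13-16=43; pred: 18+8-3=23
Step 3: prey: 43+12-19=36; pred: 23+9-4=28
Step 4: prey: 36+10-20=26; pred: 28+10-5=33
Step 5: prey: 26+7-17=16; pred: 33+8-6=35
Step 6: prey: 16+4-11=9; pred: 35+5-7=33
Step 7: prey: 9+2-5=6; pred: 33+2-6=29
Step 8: prey: 6+1-3=4; pred: 29+1-5=25
Step 9: prey: 4+1-2=3; pred: 25+1-5=21
Step 10: prey: 3+0-1=2; pred: 21+0-4=17
Step 11: prey: 2+0-0=2; pred: 17+0-3=14
Step 12: prey: 2+0-0=2; pred: 14+0-2=12
Step 13: prey: 2+0-0=2; pred: 12+0-2=10
Step 14: prey: 2+0-0=2; pred: 10+0-2=8
Step 15: prey: 2+0-0=2; pred: 8+0-1=7
No extinction within 15 steps

Answer: 16 both-alive 2 7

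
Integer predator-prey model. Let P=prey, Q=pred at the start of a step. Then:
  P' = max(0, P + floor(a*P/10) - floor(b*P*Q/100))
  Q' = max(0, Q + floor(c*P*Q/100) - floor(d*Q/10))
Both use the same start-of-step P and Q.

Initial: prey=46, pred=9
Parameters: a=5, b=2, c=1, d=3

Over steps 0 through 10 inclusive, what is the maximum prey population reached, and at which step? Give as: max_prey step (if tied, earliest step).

Answer: 106 4

Derivation:
Step 1: prey: 46+23-8=61; pred: 9+4-2=11
Step 2: prey: 61+30-13=78; pred: 11+6-3=14
Step 3: prey: 78+39-21=96; pred: 14+10-4=20
Step 4: prey: 96+48-38=106; pred: 20+19-6=33
Step 5: prey: 106+53-69=90; pred: 33+34-9=58
Step 6: prey: 90+45-104=31; pred: 58+52-17=93
Step 7: prey: 31+15-57=0; pred: 93+28-27=94
Step 8: prey: 0+0-0=0; pred: 94+0-28=66
Step 9: prey: 0+0-0=0; pred: 66+0-19=47
Step 10: prey: 0+0-0=0; pred: 47+0-14=33
Max prey = 106 at step 4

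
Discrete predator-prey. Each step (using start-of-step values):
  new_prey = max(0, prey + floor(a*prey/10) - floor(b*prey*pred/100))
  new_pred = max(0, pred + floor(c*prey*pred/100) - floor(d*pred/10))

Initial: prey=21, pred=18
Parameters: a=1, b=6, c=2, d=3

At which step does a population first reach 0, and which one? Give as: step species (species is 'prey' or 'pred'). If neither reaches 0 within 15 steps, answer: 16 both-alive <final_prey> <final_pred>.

Step 1: prey: 21+2-22=1; pred: 18+7-5=20
Step 2: prey: 1+0-1=0; pred: 20+0-6=14
First extinction: prey at step 2

Answer: 2 prey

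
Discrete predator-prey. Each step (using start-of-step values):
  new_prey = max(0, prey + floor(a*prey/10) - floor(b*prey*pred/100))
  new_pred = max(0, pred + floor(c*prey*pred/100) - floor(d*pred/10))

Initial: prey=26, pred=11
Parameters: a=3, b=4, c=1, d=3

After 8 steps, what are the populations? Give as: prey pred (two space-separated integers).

Answer: 22 6

Derivation:
Step 1: prey: 26+7-11=22; pred: 11+2-3=10
Step 2: prey: 22+6-8=20; pred: 10+2-3=9
Step 3: prey: 20+6-7=19; pred: 9+1-2=8
Step 4: prey: 19+5-6=18; pred: 8+1-2=7
Step 5: prey: 18+5-5=18; pred: 7+1-2=6
Step 6: prey: 18+5-4=19; pred: 6+1-1=6
Step 7: prey: 19+5-4=20; pred: 6+1-1=6
Step 8: prey: 20+6-4=22; pred: 6+1-1=6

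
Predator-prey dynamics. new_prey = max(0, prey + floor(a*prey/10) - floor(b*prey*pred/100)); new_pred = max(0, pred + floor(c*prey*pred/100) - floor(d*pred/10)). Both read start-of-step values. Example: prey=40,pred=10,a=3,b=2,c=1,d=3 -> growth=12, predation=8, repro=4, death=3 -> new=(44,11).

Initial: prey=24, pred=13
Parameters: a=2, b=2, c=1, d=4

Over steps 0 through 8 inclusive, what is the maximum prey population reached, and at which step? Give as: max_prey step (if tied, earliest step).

Answer: 36 8

Derivation:
Step 1: prey: 24+4-6=22; pred: 13+3-5=11
Step 2: prey: 22+4-4=22; pred: 11+2-4=9
Step 3: prey: 22+4-3=23; pred: 9+1-3=7
Step 4: prey: 23+4-3=24; pred: 7+1-2=6
Step 5: prey: 24+4-2=26; pred: 6+1-2=5
Step 6: prey: 26+5-2=29; pred: 5+1-2=4
Step 7: prey: 29+5-2=32; pred: 4+1-1=4
Step 8: prey: 32+6-2=36; pred: 4+1-1=4
Max prey = 36 at step 8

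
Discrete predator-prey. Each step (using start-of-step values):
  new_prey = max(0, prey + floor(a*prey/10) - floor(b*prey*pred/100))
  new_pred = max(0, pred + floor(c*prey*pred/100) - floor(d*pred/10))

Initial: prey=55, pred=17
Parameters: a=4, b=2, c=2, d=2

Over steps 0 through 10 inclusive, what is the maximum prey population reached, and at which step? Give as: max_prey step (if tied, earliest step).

Step 1: prey: 55+22-18=59; pred: 17+18-3=32
Step 2: prey: 59+23-37=45; pred: 32+37-6=63
Step 3: prey: 45+18-56=7; pred: 63+56-12=107
Step 4: prey: 7+2-14=0; pred: 107+14-21=100
Step 5: prey: 0+0-0=0; pred: 100+0-20=80
Step 6: prey: 0+0-0=0; pred: 80+0-16=64
Step 7: prey: 0+0-0=0; pred: 64+0-12=52
Step 8: prey: 0+0-0=0; pred: 52+0-10=42
Step 9: prey: 0+0-0=0; pred: 42+0-8=34
Step 10: prey: 0+0-0=0; pred: 34+0-6=28
Max prey = 59 at step 1

Answer: 59 1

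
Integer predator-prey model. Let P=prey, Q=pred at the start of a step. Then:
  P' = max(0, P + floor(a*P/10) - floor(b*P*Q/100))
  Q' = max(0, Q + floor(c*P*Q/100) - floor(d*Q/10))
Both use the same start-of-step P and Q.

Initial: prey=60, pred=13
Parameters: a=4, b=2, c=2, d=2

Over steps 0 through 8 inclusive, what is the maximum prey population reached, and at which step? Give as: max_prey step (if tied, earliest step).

Answer: 69 1

Derivation:
Step 1: prey: 60+24-15=69; pred: 13+15-2=26
Step 2: prey: 69+27-35=61; pred: 26+35-5=56
Step 3: prey: 61+24-68=17; pred: 56+68-11=113
Step 4: prey: 17+6-38=0; pred: 113+38-22=129
Step 5: prey: 0+0-0=0; pred: 129+0-25=104
Step 6: prey: 0+0-0=0; pred: 104+0-20=84
Step 7: prey: 0+0-0=0; pred: 84+0-16=68
Step 8: prey: 0+0-0=0; pred: 68+0-13=55
Max prey = 69 at step 1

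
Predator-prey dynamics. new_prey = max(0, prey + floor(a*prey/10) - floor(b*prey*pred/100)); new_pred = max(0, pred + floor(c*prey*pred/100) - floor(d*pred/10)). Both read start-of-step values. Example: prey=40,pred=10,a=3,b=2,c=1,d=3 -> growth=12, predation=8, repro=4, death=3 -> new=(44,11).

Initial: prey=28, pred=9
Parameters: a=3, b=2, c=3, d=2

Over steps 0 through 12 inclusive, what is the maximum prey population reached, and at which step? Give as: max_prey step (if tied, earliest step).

Answer: 31 1

Derivation:
Step 1: prey: 28+8-5=31; pred: 9+7-1=15
Step 2: prey: 31+9-9=31; pred: 15+13-3=25
Step 3: prey: 31+9-15=25; pred: 25+23-5=43
Step 4: prey: 25+7-21=11; pred: 43+32-8=67
Step 5: prey: 11+3-14=0; pred: 67+22-13=76
Step 6: prey: 0+0-0=0; pred: 76+0-15=61
Step 7: prey: 0+0-0=0; pred: 61+0-12=49
Step 8: prey: 0+0-0=0; pred: 49+0-9=40
Step 9: prey: 0+0-0=0; pred: 40+0-8=32
Step 10: prey: 0+0-0=0; pred: 32+0-6=26
Step 11: prey: 0+0-0=0; pred: 26+0-5=21
Step 12: prey: 0+0-0=0; pred: 21+0-4=17
Max prey = 31 at step 1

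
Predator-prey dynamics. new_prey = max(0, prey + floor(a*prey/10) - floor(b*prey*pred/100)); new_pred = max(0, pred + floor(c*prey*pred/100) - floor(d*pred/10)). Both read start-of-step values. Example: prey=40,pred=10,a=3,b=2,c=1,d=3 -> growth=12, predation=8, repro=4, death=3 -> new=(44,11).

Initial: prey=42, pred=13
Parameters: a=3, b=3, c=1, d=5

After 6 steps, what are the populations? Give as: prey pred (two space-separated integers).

Answer: 49 5

Derivation:
Step 1: prey: 42+12-16=38; pred: 13+5-6=12
Step 2: prey: 38+11-13=36; pred: 12+4-6=10
Step 3: prey: 36+10-10=36; pred: 10+3-5=8
Step 4: prey: 36+10-8=38; pred: 8+2-4=6
Step 5: prey: 38+11-6=43; pred: 6+2-3=5
Step 6: prey: 43+12-6=49; pred: 5+2-2=5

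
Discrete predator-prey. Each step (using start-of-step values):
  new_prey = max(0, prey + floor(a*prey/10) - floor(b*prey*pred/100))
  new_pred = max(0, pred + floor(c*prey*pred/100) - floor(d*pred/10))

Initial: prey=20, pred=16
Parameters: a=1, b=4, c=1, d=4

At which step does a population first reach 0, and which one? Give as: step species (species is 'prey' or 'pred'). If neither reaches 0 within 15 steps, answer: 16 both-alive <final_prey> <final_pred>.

Answer: 16 both-alive 4 2

Derivation:
Step 1: prey: 20+2-12=10; pred: 16+3-6=13
Step 2: prey: 10+1-5=6; pred: 13+1-5=9
Step 3: prey: 6+0-2=4; pred: 9+0-3=6
Step 4: prey: 4+0-0=4; pred: 6+0-2=4
Step 5: prey: 4+0-0=4; pred: 4+0-1=3
Step 6: prey: 4+0-0=4; pred: 3+0-1=2
Step 7: prey: 4+0-0=4; pred: 2+0-0=2
Steps 8-15: state stable at prey=4, pred=2 (no change)
No extinction within 15 steps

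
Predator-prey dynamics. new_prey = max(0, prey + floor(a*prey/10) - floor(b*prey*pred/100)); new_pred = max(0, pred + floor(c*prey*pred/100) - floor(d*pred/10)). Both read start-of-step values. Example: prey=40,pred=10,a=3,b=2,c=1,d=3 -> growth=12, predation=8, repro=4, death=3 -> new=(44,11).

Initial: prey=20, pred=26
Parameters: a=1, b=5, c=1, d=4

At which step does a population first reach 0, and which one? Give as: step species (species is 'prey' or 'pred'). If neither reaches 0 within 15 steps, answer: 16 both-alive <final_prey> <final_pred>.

Answer: 1 prey

Derivation:
Step 1: prey: 20+2-26=0; pred: 26+5-10=21
First extinction: prey at step 1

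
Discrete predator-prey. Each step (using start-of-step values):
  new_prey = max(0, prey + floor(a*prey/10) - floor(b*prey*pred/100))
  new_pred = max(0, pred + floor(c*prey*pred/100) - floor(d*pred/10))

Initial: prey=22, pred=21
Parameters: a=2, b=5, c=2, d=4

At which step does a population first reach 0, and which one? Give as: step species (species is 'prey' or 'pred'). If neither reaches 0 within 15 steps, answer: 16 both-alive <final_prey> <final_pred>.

Answer: 2 prey

Derivation:
Step 1: prey: 22+4-23=3; pred: 21+9-8=22
Step 2: prey: 3+0-3=0; pred: 22+1-8=15
First extinction: prey at step 2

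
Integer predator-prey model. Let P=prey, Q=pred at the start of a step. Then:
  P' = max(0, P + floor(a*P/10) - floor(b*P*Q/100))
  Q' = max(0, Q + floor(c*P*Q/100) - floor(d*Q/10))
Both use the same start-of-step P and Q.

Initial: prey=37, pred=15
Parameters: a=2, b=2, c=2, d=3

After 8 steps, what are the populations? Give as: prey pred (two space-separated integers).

Step 1: prey: 37+7-11=33; pred: 15+11-4=22
Step 2: prey: 33+6-14=25; pred: 22+14-6=30
Step 3: prey: 25+5-15=15; pred: 30+15-9=36
Step 4: prey: 15+3-10=8; pred: 36+10-10=36
Step 5: prey: 8+1-5=4; pred: 36+5-10=31
Step 6: prey: 4+0-2=2; pred: 31+2-9=24
Step 7: prey: 2+0-0=2; pred: 24+0-7=17
Step 8: prey: 2+0-0=2; pred: 17+0-5=12

Answer: 2 12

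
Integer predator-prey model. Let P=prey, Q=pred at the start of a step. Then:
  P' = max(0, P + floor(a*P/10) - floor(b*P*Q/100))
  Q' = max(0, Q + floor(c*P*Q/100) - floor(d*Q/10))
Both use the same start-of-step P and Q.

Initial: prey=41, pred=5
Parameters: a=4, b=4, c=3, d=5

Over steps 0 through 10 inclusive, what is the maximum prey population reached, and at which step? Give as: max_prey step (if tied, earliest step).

Step 1: prey: 41+16-8=49; pred: 5+6-2=9
Step 2: prey: 49+19-17=51; pred: 9+13-4=18
Step 3: prey: 51+20-36=35; pred: 18+27-9=36
Step 4: prey: 35+14-50=0; pred: 36+37-18=55
Step 5: prey: 0+0-0=0; pred: 55+0-27=28
Step 6: prey: 0+0-0=0; pred: 28+0-14=14
Step 7: prey: 0+0-0=0; pred: 14+0-7=7
Step 8: prey: 0+0-0=0; pred: 7+0-3=4
Step 9: prey: 0+0-0=0; pred: 4+0-2=2
Step 10: prey: 0+0-0=0; pred: 2+0-1=1
Max prey = 51 at step 2

Answer: 51 2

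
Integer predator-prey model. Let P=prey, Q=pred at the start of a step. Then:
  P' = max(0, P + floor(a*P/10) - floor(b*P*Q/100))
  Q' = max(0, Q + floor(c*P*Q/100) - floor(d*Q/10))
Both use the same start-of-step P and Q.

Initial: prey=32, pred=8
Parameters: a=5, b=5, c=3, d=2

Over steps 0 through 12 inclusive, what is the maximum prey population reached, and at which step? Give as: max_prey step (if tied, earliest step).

Answer: 36 1

Derivation:
Step 1: prey: 32+16-12=36; pred: 8+7-1=14
Step 2: prey: 36+18-25=29; pred: 14+15-2=27
Step 3: prey: 29+14-39=4; pred: 27+23-5=45
Step 4: prey: 4+2-9=0; pred: 45+5-9=41
Step 5: prey: 0+0-0=0; pred: 41+0-8=33
Step 6: prey: 0+0-0=0; pred: 33+0-6=27
Step 7: prey: 0+0-0=0; pred: 27+0-5=22
Step 8: prey: 0+0-0=0; pred: 22+0-4=18
Step 9: prey: 0+0-0=0; pred: 18+0-3=15
Step 10: prey: 0+0-0=0; pred: 15+0-3=12
Step 11: prey: 0+0-0=0; pred: 12+0-2=10
Step 12: prey: 0+0-0=0; pred: 10+0-2=8
Max prey = 36 at step 1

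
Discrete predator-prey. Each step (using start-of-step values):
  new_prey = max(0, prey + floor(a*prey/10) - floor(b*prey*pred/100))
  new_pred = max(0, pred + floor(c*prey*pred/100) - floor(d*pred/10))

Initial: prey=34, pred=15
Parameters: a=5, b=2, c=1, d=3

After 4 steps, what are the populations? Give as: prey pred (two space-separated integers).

Answer: 59 26

Derivation:
Step 1: prey: 34+17-10=41; pred: 15+5-4=16
Step 2: prey: 41+20-13=48; pred: 16+6-4=18
Step 3: prey: 48+24-17=55; pred: 18+8-5=21
Step 4: prey: 55+27-23=59; pred: 21+11-6=26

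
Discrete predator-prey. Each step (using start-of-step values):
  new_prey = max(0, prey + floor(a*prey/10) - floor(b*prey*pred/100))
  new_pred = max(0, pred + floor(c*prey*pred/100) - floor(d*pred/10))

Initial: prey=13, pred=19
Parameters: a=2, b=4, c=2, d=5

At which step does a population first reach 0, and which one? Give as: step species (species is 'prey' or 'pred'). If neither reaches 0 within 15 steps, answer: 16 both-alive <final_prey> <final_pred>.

Answer: 16 both-alive 3 1

Derivation:
Step 1: prey: 13+2-9=6; pred: 19+4-9=14
Step 2: prey: 6+1-3=4; pred: 14+1-7=8
Step 3: prey: 4+0-1=3; pred: 8+0-4=4
Step 4: prey: 3+0-0=3; pred: 4+0-2=2
Step 5: prey: 3+0-0=3; pred: 2+0-1=1
Step 6: prey: 3+0-0=3; pred: 1+0-0=1
Steps 7-15: state stable at prey=3, pred=1 (no change)
No extinction within 15 steps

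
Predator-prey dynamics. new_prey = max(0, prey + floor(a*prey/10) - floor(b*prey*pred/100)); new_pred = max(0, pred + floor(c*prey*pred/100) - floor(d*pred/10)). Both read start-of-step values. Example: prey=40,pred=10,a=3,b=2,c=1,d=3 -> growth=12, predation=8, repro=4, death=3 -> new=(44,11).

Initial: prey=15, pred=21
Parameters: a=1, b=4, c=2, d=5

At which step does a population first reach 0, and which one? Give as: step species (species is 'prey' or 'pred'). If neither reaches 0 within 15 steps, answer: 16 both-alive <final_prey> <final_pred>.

Answer: 16 both-alive 2 1

Derivation:
Step 1: prey: 15+1-12=4; pred: 21+6-10=17
Step 2: prey: 4+0-2=2; pred: 17+1-8=10
Step 3: prey: 2+0-0=2; pred: 10+0-5=5
Step 4: prey: 2+0-0=2; pred: 5+0-2=3
Step 5: prey: 2+0-0=2; pred: 3+0-1=2
Step 6: prey: 2+0-0=2; pred: 2+0-1=1
Step 7: prey: 2+0-0=2; pred: 1+0-0=1
Steps 8-15: state stable at prey=2, pred=1 (no change)
No extinction within 15 steps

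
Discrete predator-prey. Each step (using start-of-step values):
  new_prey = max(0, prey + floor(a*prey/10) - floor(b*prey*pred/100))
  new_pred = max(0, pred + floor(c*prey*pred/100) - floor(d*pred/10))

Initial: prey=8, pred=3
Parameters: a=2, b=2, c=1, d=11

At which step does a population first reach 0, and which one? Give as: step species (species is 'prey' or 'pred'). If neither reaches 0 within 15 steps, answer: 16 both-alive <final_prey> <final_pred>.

Step 1: prey: 8+1-0=9; pred: 3+0-3=0
First extinction: pred at step 1

Answer: 1 pred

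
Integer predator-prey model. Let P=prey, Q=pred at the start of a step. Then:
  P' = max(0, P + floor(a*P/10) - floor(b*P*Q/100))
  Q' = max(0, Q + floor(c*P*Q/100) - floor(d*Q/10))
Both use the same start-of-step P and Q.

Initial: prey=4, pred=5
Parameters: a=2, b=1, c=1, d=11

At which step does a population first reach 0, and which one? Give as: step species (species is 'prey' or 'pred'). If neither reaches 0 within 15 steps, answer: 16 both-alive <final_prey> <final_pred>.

Step 1: prey: 4+0-0=4; pred: 5+0-5=0
First extinction: pred at step 1

Answer: 1 pred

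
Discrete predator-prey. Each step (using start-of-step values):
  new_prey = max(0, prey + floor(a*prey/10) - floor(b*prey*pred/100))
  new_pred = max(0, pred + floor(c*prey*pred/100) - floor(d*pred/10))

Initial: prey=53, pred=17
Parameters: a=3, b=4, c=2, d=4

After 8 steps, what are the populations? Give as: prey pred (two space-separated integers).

Answer: 0 3

Derivation:
Step 1: prey: 53+15-36=32; pred: 17+18-6=29
Step 2: prey: 32+9-37=4; pred: 29+18-11=36
Step 3: prey: 4+1-5=0; pred: 36+2-14=24
Step 4: prey: 0+0-0=0; pred: 24+0-9=15
Step 5: prey: 0+0-0=0; pred: 15+0-6=9
Step 6: prey: 0+0-0=0; pred: 9+0-3=6
Step 7: prey: 0+0-0=0; pred: 6+0-2=4
Step 8: prey: 0+0-0=0; pred: 4+0-1=3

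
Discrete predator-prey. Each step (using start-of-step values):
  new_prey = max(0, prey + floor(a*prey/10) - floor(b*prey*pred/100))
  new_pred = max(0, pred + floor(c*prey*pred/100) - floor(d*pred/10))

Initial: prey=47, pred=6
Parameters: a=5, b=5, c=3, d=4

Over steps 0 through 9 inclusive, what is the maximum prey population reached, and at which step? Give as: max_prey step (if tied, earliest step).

Step 1: prey: 47+23-14=56; pred: 6+8-2=12
Step 2: prey: 56+28-33=51; pred: 12+20-4=28
Step 3: prey: 51+25-71=5; pred: 28+42-11=59
Step 4: prey: 5+2-14=0; pred: 59+8-23=44
Step 5: prey: 0+0-0=0; pred: 44+0-17=27
Step 6: prey: 0+0-0=0; pred: 27+0-10=17
Step 7: prey: 0+0-0=0; pred: 17+0-6=11
Step 8: prey: 0+0-0=0; pred: 11+0-4=7
Step 9: prey: 0+0-0=0; pred: 7+0-2=5
Max prey = 56 at step 1

Answer: 56 1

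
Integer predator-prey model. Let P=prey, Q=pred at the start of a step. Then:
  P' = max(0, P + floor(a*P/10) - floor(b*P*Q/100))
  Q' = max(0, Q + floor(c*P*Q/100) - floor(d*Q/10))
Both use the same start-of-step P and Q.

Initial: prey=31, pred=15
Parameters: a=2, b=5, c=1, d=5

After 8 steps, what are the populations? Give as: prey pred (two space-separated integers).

Answer: 12 1

Derivation:
Step 1: prey: 31+6-23=14; pred: 15+4-7=12
Step 2: prey: 14+2-8=8; pred: 12+1-6=7
Step 3: prey: 8+1-2=7; pred: 7+0-3=4
Step 4: prey: 7+1-1=7; pred: 4+0-2=2
Step 5: prey: 7+1-0=8; pred: 2+0-1=1
Step 6: prey: 8+1-0=9; pred: 1+0-0=1
Step 7: prey: 9+1-0=10; pred: 1+0-0=1
Step 8: prey: 10+2-0=12; pred: 1+0-0=1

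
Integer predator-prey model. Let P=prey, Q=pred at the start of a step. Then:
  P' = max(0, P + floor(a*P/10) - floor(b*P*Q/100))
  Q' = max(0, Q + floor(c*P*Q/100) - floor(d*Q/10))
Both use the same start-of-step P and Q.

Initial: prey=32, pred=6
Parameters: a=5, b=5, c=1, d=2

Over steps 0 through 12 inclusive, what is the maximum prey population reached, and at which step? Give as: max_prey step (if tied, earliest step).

Step 1: prey: 32+16-9=39; pred: 6+1-1=6
Step 2: prey: 39+19-11=47; pred: 6+2-1=7
Step 3: prey: 47+23-16=54; pred: 7+3-1=9
Step 4: prey: 54+27-24=57; pred: 9+4-1=12
Step 5: prey: 57+28-34=51; pred: 12+6-2=16
Step 6: prey: 51+25-40=36; pred: 16+8-3=21
Step 7: prey: 36+18-37=17; pred: 21+7-4=24
Step 8: prey: 17+8-20=5; pred: 24+4-4=24
Step 9: prey: 5+2-6=1; pred: 24+1-4=21
Step 10: prey: 1+0-1=0; pred: 21+0-4=17
Step 11: prey: 0+0-0=0; pred: 17+0-3=14
Step 12: prey: 0+0-0=0; pred: 14+0-2=12
Max prey = 57 at step 4

Answer: 57 4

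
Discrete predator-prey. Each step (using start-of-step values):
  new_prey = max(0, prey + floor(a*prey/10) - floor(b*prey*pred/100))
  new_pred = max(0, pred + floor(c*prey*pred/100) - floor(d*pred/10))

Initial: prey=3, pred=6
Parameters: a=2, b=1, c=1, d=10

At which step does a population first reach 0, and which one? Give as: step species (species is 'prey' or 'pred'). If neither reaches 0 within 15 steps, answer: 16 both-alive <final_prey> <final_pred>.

Answer: 1 pred

Derivation:
Step 1: prey: 3+0-0=3; pred: 6+0-6=0
First extinction: pred at step 1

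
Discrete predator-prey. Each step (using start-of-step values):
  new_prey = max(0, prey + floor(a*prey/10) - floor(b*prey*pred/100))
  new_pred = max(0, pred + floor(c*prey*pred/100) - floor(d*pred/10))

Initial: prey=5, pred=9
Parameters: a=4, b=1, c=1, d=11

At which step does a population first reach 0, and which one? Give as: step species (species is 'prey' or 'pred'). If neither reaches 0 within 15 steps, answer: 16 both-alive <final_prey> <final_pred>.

Answer: 1 pred

Derivation:
Step 1: prey: 5+2-0=7; pred: 9+0-9=0
First extinction: pred at step 1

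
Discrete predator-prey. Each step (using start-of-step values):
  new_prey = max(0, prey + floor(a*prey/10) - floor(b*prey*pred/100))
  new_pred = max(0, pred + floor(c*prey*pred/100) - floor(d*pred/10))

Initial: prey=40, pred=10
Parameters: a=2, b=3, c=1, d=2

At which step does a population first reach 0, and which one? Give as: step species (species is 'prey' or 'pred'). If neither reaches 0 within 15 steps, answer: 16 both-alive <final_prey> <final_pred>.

Step 1: prey: 40+8-12=36; pred: 10+4-2=12
Step 2: prey: 36+7-12=31; pred: 12+4-2=14
Step 3: prey: 31+6-13=24; pred: 14+4-2=16
Step 4: prey: 24+4-11=17; pred: 16+3-3=16
Step 5: prey: 17+3-8=12; pred: 16+2-3=15
Step 6: prey: 12+2-5=9; pred: 15+1-3=13
Step 7: prey: 9+1-3=7; pred: 13+1-2=12
Step 8: prey: 7+1-2=6; pred: 12+0-2=10
Step 9: prey: 6+1-1=6; pred: 10+0-2=8
Step 10: prey: 6+1-1=6; pred: 8+0-1=7
Step 11: prey: 6+1-1=6; pred: 7+0-1=6
Step 12: prey: 6+1-1=6; pred: 6+0-1=5
Step 13: prey: 6+1-0=7; pred: 5+0-1=4
Step 14: prey: 7+1-0=8; pred: 4+0-0=4
Step 15: prey: 8+1-0=9; pred: 4+0-0=4
No extinction within 15 steps

Answer: 16 both-alive 9 4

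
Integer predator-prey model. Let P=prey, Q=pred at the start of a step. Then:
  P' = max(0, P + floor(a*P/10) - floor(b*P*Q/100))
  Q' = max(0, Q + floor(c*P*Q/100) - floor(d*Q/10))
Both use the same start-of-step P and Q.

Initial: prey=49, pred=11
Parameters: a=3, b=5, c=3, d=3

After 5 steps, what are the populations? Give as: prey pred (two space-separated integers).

Step 1: prey: 49+14-26=37; pred: 11+16-3=24
Step 2: prey: 37+11-44=4; pred: 24+26-7=43
Step 3: prey: 4+1-8=0; pred: 43+5-12=36
Step 4: prey: 0+0-0=0; pred: 36+0-10=26
Step 5: prey: 0+0-0=0; pred: 26+0-7=19

Answer: 0 19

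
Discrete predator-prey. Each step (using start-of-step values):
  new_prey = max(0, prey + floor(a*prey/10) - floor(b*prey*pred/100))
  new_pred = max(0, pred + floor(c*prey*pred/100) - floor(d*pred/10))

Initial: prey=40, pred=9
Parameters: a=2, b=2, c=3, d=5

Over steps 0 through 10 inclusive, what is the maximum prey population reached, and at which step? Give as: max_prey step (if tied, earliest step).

Step 1: prey: 40+8-7=41; pred: 9+10-4=15
Step 2: prey: 41+8-12=37; pred: 15+18-7=26
Step 3: prey: 37+7-19=25; pred: 26+28-13=41
Step 4: prey: 25+5-20=10; pred: 41+30-20=51
Step 5: prey: 10+2-10=2; pred: 51+15-25=41
Step 6: prey: 2+0-1=1; pred: 41+2-20=23
Step 7: prey: 1+0-0=1; pred: 23+0-11=12
Step 8: prey: 1+0-0=1; pred: 12+0-6=6
Step 9: prey: 1+0-0=1; pred: 6+0-3=3
Step 10: prey: 1+0-0=1; pred: 3+0-1=2
Max prey = 41 at step 1

Answer: 41 1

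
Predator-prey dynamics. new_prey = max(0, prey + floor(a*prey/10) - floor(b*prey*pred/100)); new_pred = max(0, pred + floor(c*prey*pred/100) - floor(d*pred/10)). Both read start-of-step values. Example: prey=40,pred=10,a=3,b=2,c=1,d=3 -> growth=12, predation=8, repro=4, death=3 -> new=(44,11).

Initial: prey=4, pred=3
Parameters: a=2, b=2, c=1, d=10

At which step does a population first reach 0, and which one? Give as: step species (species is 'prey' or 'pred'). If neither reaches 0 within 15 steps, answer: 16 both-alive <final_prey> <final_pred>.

Step 1: prey: 4+0-0=4; pred: 3+0-3=0
First extinction: pred at step 1

Answer: 1 pred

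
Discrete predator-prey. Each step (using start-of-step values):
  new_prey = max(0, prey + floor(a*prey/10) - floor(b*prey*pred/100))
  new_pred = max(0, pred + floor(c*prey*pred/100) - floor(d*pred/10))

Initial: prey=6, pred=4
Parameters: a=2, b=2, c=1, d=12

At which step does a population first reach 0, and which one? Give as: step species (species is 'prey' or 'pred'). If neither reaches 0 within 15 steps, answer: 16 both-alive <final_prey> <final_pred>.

Answer: 1 pred

Derivation:
Step 1: prey: 6+1-0=7; pred: 4+0-4=0
First extinction: pred at step 1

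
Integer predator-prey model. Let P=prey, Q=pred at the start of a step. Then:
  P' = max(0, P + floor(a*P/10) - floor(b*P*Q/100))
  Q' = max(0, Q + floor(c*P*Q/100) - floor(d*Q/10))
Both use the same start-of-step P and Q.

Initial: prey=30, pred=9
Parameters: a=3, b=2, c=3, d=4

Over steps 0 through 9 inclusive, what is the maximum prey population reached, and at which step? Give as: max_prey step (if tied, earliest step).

Answer: 35 2

Derivation:
Step 1: prey: 30+9-5=34; pred: 9+8-3=14
Step 2: prey: 34+10-9=35; pred: 14+14-5=23
Step 3: prey: 35+10-16=29; pred: 23+24-9=38
Step 4: prey: 29+8-22=15; pred: 38+33-15=56
Step 5: prey: 15+4-16=3; pred: 56+25-22=59
Step 6: prey: 3+0-3=0; pred: 59+5-23=41
Step 7: prey: 0+0-0=0; pred: 41+0-16=25
Step 8: prey: 0+0-0=0; pred: 25+0-10=15
Step 9: prey: 0+0-0=0; pred: 15+0-6=9
Max prey = 35 at step 2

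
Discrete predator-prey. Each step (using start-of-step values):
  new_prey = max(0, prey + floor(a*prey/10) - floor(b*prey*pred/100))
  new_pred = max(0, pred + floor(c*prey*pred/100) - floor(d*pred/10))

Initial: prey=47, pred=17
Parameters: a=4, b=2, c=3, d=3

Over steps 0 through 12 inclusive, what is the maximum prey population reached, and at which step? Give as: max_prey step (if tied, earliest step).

Step 1: prey: 47+18-15=50; pred: 17+23-5=35
Step 2: prey: 50+20-35=35; pred: 35+52-10=77
Step 3: prey: 35+14-53=0; pred: 77+80-23=134
Step 4: prey: 0+0-0=0; pred: 134+0-40=94
Step 5: prey: 0+0-0=0; pred: 94+0-28=66
Step 6: prey: 0+0-0=0; pred: 66+0-19=47
Step 7: prey: 0+0-0=0; pred: 47+0-14=33
Step 8: prey: 0+0-0=0; pred: 33+0-9=24
Step 9: prey: 0+0-0=0; pred: 24+0-7=17
Step 10: prey: 0+0-0=0; pred: 17+0-5=12
Step 11: prey: 0+0-0=0; pred: 12+0-3=9
Step 12: prey: 0+0-0=0; pred: 9+0-2=7
Max prey = 50 at step 1

Answer: 50 1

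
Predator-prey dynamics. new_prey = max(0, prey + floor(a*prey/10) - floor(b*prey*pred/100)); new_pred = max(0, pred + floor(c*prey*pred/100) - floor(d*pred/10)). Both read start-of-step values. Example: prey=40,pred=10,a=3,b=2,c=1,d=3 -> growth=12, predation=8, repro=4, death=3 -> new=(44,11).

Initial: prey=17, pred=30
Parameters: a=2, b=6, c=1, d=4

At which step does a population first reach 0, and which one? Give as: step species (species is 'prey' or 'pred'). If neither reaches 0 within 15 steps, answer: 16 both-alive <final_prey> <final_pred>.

Answer: 1 prey

Derivation:
Step 1: prey: 17+3-30=0; pred: 30+5-12=23
First extinction: prey at step 1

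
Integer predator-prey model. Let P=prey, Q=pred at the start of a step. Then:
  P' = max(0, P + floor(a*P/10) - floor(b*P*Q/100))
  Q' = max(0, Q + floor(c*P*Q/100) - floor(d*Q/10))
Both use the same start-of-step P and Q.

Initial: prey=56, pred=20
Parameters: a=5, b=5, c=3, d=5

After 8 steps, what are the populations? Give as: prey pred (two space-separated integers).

Step 1: prey: 56+28-56=28; pred: 20+33-10=43
Step 2: prey: 28+14-60=0; pred: 43+36-21=58
Step 3: prey: 0+0-0=0; pred: 58+0-29=29
Step 4: prey: 0+0-0=0; pred: 29+0-14=15
Step 5: prey: 0+0-0=0; pred: 15+0-7=8
Step 6: prey: 0+0-0=0; pred: 8+0-4=4
Step 7: prey: 0+0-0=0; pred: 4+0-2=2
Step 8: prey: 0+0-0=0; pred: 2+0-1=1

Answer: 0 1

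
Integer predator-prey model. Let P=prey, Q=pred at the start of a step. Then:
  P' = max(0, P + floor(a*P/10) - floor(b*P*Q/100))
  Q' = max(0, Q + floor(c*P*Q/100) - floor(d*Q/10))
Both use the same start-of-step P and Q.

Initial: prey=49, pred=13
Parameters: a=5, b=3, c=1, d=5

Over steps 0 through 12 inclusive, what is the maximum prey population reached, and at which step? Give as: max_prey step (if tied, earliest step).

Step 1: prey: 49+24-19=54; pred: 13+6-6=13
Step 2: prey: 54+27-21=60; pred: 13+7-6=14
Step 3: prey: 60+30-25=65; pred: 14+8-7=15
Step 4: prey: 65+32-29=68; pred: 15+9-7=17
Step 5: prey: 68+34-34=68; pred: 17+11-8=20
Step 6: prey: 68+34-40=62; pred: 20+13-10=23
Step 7: prey: 62+31-42=51; pred: 23+14-11=26
Step 8: prey: 51+25-39=37; pred: 26+13-13=26
Step 9: prey: 37+18-28=27; pred: 26+9-13=22
Step 10: prey: 27+13-17=23; pred: 22+5-11=16
Step 11: prey: 23+11-11=23; pred: 16+3-8=11
Step 12: prey: 23+11-7=27; pred: 11+2-5=8
Max prey = 68 at step 4

Answer: 68 4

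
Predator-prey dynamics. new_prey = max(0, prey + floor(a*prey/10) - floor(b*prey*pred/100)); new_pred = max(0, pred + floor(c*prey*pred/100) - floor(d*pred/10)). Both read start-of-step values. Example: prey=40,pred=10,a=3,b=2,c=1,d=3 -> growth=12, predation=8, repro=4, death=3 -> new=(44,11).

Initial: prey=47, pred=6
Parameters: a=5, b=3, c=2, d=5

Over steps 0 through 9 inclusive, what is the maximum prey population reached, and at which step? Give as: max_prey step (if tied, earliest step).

Answer: 88 3

Derivation:
Step 1: prey: 47+23-8=62; pred: 6+5-3=8
Step 2: prey: 62+31-14=79; pred: 8+9-4=13
Step 3: prey: 79+39-30=88; pred: 13+20-6=27
Step 4: prey: 88+44-71=61; pred: 27+47-13=61
Step 5: prey: 61+30-111=0; pred: 61+74-30=105
Step 6: prey: 0+0-0=0; pred: 105+0-52=53
Step 7: prey: 0+0-0=0; pred: 53+0-26=27
Step 8: prey: 0+0-0=0; pred: 27+0-13=14
Step 9: prey: 0+0-0=0; pred: 14+0-7=7
Max prey = 88 at step 3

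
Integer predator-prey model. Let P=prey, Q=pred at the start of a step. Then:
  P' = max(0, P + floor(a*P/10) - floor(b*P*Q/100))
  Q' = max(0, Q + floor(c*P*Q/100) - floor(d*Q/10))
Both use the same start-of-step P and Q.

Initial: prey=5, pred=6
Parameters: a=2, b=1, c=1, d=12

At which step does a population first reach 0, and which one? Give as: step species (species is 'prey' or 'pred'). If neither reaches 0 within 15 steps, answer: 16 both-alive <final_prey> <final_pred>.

Answer: 1 pred

Derivation:
Step 1: prey: 5+1-0=6; pred: 6+0-7=0
First extinction: pred at step 1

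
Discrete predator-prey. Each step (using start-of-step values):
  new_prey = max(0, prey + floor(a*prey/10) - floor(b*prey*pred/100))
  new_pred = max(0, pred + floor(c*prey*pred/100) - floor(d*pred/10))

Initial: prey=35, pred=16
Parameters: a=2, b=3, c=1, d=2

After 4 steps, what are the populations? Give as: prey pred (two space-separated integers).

Answer: 7 18

Derivation:
Step 1: prey: 35+7-16=26; pred: 16+5-3=18
Step 2: prey: 26+5-14=17; pred: 18+4-3=19
Step 3: prey: 17+3-9=11; pred: 19+3-3=19
Step 4: prey: 11+2-6=7; pred: 19+2-3=18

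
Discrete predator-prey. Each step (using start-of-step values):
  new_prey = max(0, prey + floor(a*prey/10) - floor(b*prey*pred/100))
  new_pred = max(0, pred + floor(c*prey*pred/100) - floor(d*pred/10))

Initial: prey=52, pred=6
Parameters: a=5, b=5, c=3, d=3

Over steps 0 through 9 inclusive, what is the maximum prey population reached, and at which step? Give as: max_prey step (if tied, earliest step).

Step 1: prey: 52+26-15=63; pred: 6+9-1=14
Step 2: prey: 63+31-44=50; pred: 14+26-4=36
Step 3: prey: 50+25-90=0; pred: 36+54-10=80
Step 4: prey: 0+0-0=0; pred: 80+0-24=56
Step 5: prey: 0+0-0=0; pred: 56+0-16=40
Step 6: prey: 0+0-0=0; pred: 40+0-12=28
Step 7: prey: 0+0-0=0; pred: 28+0-8=20
Step 8: prey: 0+0-0=0; pred: 20+0-6=14
Step 9: prey: 0+0-0=0; pred: 14+0-4=10
Max prey = 63 at step 1

Answer: 63 1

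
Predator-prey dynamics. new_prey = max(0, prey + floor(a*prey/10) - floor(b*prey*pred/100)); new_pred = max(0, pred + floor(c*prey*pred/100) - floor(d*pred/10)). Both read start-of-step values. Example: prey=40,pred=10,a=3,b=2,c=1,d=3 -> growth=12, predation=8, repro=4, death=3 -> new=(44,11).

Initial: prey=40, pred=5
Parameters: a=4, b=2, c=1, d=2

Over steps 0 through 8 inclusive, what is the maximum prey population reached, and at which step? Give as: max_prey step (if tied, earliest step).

Answer: 97 5

Derivation:
Step 1: prey: 40+16-4=52; pred: 5+2-1=6
Step 2: prey: 52+20-6=66; pred: 6+3-1=8
Step 3: prey: 66+26-10=82; pred: 8+5-1=12
Step 4: prey: 82+32-19=95; pred: 12+9-2=19
Step 5: prey: 95+38-36=97; pred: 19+18-3=34
Step 6: prey: 97+38-65=70; pred: 34+32-6=60
Step 7: prey: 70+28-84=14; pred: 60+42-12=90
Step 8: prey: 14+5-25=0; pred: 90+12-18=84
Max prey = 97 at step 5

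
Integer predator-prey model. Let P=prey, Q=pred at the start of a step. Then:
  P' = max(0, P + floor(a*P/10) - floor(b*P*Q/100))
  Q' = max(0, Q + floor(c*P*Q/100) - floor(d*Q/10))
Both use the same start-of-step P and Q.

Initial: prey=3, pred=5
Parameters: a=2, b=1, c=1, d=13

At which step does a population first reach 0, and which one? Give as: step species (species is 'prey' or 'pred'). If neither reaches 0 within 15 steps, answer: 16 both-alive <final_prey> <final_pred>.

Step 1: prey: 3+0-0=3; pred: 5+0-6=0
First extinction: pred at step 1

Answer: 1 pred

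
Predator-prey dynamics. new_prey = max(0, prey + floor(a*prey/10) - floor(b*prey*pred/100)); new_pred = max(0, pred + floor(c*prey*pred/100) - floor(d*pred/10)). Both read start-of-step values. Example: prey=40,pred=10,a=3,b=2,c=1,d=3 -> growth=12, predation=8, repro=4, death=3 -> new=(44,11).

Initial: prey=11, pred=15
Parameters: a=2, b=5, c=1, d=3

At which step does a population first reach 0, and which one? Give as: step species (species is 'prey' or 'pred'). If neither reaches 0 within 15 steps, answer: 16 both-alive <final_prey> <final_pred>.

Answer: 16 both-alive 2 3

Derivation:
Step 1: prey: 11+2-8=5; pred: 15+1-4=12
Step 2: prey: 5+1-3=3; pred: 12+0-3=9
Step 3: prey: 3+0-1=2; pred: 9+0-2=7
Step 4: prey: 2+0-0=2; pred: 7+0-2=5
Step 5: prey: 2+0-0=2; pred: 5+0-1=4
Step 6: prey: 2+0-0=2; pred: 4+0-1=3
Step 7: prey: 2+0-0=2; pred: 3+0-0=3
Steps 8-15: state stable at prey=2, pred=3 (no change)
No extinction within 15 steps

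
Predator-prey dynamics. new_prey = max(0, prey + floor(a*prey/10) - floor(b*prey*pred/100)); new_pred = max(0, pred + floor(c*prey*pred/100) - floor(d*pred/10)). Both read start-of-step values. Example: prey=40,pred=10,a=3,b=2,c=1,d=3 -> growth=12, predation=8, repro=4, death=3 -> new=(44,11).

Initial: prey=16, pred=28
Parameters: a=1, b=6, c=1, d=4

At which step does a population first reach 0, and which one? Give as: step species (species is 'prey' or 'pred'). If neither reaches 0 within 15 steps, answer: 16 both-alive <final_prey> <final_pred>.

Answer: 1 prey

Derivation:
Step 1: prey: 16+1-26=0; pred: 28+4-11=21
First extinction: prey at step 1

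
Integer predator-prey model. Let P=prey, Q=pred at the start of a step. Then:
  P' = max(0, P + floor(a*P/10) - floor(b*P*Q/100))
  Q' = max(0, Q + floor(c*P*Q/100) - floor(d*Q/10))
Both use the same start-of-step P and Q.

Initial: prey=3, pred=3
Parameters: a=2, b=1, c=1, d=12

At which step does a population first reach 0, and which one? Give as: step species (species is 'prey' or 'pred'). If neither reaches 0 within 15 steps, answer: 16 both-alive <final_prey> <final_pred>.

Answer: 1 pred

Derivation:
Step 1: prey: 3+0-0=3; pred: 3+0-3=0
First extinction: pred at step 1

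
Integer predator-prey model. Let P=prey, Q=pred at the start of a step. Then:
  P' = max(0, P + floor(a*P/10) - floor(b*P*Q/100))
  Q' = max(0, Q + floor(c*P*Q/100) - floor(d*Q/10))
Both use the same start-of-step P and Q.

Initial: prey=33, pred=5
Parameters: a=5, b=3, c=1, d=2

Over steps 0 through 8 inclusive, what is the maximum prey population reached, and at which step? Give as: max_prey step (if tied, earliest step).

Step 1: prey: 33+16-4=45; pred: 5+1-1=5
Step 2: prey: 45+22-6=61; pred: 5+2-1=6
Step 3: prey: 61+30-10=81; pred: 6+3-1=8
Step 4: prey: 81+40-19=102; pred: 8+6-1=13
Step 5: prey: 102+51-39=114; pred: 13+13-2=24
Step 6: prey: 114+57-82=89; pred: 24+27-4=47
Step 7: prey: 89+44-125=8; pred: 47+41-9=79
Step 8: prey: 8+4-18=0; pred: 79+6-15=70
Max prey = 114 at step 5

Answer: 114 5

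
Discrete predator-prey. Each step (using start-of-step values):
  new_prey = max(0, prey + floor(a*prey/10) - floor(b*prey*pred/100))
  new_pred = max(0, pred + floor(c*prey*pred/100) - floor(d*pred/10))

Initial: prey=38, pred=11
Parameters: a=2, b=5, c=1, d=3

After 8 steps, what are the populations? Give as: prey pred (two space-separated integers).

Step 1: prey: 38+7-20=25; pred: 11+4-3=12
Step 2: prey: 25+5-15=15; pred: 12+3-3=12
Step 3: prey: 15+3-9=9; pred: 12+1-3=10
Step 4: prey: 9+1-4=6; pred: 10+0-3=7
Step 5: prey: 6+1-2=5; pred: 7+0-2=5
Step 6: prey: 5+1-1=5; pred: 5+0-1=4
Step 7: prey: 5+1-1=5; pred: 4+0-1=3
Step 8: prey: 5+1-0=6; pred: 3+0-0=3

Answer: 6 3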